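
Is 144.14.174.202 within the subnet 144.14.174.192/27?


Subnet network: 144.14.174.192
Test IP AND mask: 144.14.174.192
Yes, 144.14.174.202 is in 144.14.174.192/27


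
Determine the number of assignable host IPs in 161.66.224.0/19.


Host bits = 32 - 19 = 13
Total addresses = 2^13 = 8192
Usable = total - 2 (network and broadcast)
Usable hosts: 8190


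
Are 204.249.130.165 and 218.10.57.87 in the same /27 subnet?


Mask: 255.255.255.224
204.249.130.165 AND mask = 204.249.130.160
218.10.57.87 AND mask = 218.10.57.64
No, different subnets (204.249.130.160 vs 218.10.57.64)


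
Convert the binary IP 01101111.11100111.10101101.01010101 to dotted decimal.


01101111 = 111
11100111 = 231
10101101 = 173
01010101 = 85
IP: 111.231.173.85


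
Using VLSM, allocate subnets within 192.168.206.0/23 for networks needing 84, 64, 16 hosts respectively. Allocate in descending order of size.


84 hosts -> /25 (126 usable): 192.168.206.0/25
64 hosts -> /25 (126 usable): 192.168.206.128/25
16 hosts -> /27 (30 usable): 192.168.207.0/27
Allocation: 192.168.206.0/25 (84 hosts, 126 usable); 192.168.206.128/25 (64 hosts, 126 usable); 192.168.207.0/27 (16 hosts, 30 usable)


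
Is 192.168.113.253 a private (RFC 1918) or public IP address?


RFC 1918 private ranges:
  10.0.0.0/8 (10.0.0.0 - 10.255.255.255)
  172.16.0.0/12 (172.16.0.0 - 172.31.255.255)
  192.168.0.0/16 (192.168.0.0 - 192.168.255.255)
Private (in 192.168.0.0/16)


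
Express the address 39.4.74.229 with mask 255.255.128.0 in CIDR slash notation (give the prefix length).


Binary: 11111111.11111111.10000000.00000000
Count leading 1s
Prefix: /17


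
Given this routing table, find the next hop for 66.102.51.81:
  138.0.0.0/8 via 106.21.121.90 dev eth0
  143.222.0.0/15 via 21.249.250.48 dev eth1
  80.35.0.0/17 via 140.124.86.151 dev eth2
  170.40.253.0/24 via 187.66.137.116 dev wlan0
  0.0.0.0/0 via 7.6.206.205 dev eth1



Longest prefix match for 66.102.51.81:
  /8 138.0.0.0: no
  /15 143.222.0.0: no
  /17 80.35.0.0: no
  /24 170.40.253.0: no
  /0 0.0.0.0: MATCH
Selected: next-hop 7.6.206.205 via eth1 (matched /0)


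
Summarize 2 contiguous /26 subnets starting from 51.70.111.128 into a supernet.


Original prefix: /26
Number of subnets: 2 = 2^1
New prefix = 26 - 1 = 25
Supernet: 51.70.111.128/25


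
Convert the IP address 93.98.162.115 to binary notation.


93 = 01011101
98 = 01100010
162 = 10100010
115 = 01110011
Binary: 01011101.01100010.10100010.01110011


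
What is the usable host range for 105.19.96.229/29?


Network: 105.19.96.224
Broadcast: 105.19.96.231
First usable = network + 1
Last usable = broadcast - 1
Range: 105.19.96.225 to 105.19.96.230


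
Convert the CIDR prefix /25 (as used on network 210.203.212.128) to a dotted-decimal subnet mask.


/25 means 25 network bits, 7 host bits
Binary: 11111111111111111111111110000000
Mask: 255.255.255.128


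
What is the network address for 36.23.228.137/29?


IP:   00100100.00010111.11100100.10001001
Mask: 11111111.11111111.11111111.11111000
AND operation:
Net:  00100100.00010111.11100100.10001000
Network: 36.23.228.136/29


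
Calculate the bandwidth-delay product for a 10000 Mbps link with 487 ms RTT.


BDP = bandwidth * RTT
= 10000 Mbps * 487 ms
= 10000 * 1e6 * 487 / 1000 bits
= 4870000000 bits
= 608750000 bytes
= 594482.4219 KB
BDP = 4870000000 bits (608750000 bytes)


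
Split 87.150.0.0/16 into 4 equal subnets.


New prefix = 16 + 2 = 18
Each subnet has 16384 addresses
  87.150.0.0/18
  87.150.64.0/18
  87.150.128.0/18
  87.150.192.0/18
Subnets: 87.150.0.0/18, 87.150.64.0/18, 87.150.128.0/18, 87.150.192.0/18


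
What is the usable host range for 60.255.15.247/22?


Network: 60.255.12.0
Broadcast: 60.255.15.255
First usable = network + 1
Last usable = broadcast - 1
Range: 60.255.12.1 to 60.255.15.254


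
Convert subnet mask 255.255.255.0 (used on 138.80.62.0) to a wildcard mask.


Subnet mask: 255.255.255.0
Wildcard = 255.255.255.255 - subnet mask
255 - 255 = 0
255 - 255 = 0
255 - 255 = 0
255 - 0 = 255
Wildcard: 0.0.0.255


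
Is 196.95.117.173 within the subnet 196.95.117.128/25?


Subnet network: 196.95.117.128
Test IP AND mask: 196.95.117.128
Yes, 196.95.117.173 is in 196.95.117.128/25


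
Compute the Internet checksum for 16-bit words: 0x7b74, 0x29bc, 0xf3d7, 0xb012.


Sum all words (with carry folding):
+ 0x7b74 = 0x7b74
+ 0x29bc = 0xa530
+ 0xf3d7 = 0x9908
+ 0xb012 = 0x491b
One's complement: ~0x491b
Checksum = 0xb6e4


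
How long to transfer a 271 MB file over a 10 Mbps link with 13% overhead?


Effective throughput = 10 * (1 - 13/100) = 8.7 Mbps
File size in Mb = 271 * 8 = 2168 Mb
Time = 2168 / 8.7
Time = 249.1954 seconds


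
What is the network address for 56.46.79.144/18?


IP:   00111000.00101110.01001111.10010000
Mask: 11111111.11111111.11000000.00000000
AND operation:
Net:  00111000.00101110.01000000.00000000
Network: 56.46.64.0/18


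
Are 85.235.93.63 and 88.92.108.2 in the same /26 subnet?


Mask: 255.255.255.192
85.235.93.63 AND mask = 85.235.93.0
88.92.108.2 AND mask = 88.92.108.0
No, different subnets (85.235.93.0 vs 88.92.108.0)


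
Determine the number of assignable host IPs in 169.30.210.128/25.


Host bits = 32 - 25 = 7
Total addresses = 2^7 = 128
Usable = total - 2 (network and broadcast)
Usable hosts: 126


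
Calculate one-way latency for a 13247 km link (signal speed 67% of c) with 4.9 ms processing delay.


Speed = 0.67 * 3e5 km/s = 201000 km/s
Propagation delay = 13247 / 201000 = 0.0659 s = 65.9055 ms
Processing delay = 4.9 ms
Total one-way latency = 70.8055 ms


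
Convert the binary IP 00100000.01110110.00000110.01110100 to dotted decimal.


00100000 = 32
01110110 = 118
00000110 = 6
01110100 = 116
IP: 32.118.6.116


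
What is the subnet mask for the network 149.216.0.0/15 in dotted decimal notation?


/15 means 15 network bits, 17 host bits
Binary: 11111111111111100000000000000000
Mask: 255.254.0.0


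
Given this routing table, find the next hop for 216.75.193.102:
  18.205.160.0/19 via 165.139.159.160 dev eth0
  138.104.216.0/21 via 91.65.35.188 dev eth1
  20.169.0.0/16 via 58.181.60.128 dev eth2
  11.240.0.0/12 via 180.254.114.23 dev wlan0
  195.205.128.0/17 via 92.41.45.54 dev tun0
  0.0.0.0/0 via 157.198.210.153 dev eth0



Longest prefix match for 216.75.193.102:
  /19 18.205.160.0: no
  /21 138.104.216.0: no
  /16 20.169.0.0: no
  /12 11.240.0.0: no
  /17 195.205.128.0: no
  /0 0.0.0.0: MATCH
Selected: next-hop 157.198.210.153 via eth0 (matched /0)


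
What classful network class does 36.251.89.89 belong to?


First octet: 36
Binary: 00100100
0xxxxxxx -> Class A (1-126)
Class A, default mask 255.0.0.0 (/8)


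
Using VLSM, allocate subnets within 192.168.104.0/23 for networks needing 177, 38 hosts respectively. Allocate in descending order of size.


177 hosts -> /24 (254 usable): 192.168.104.0/24
38 hosts -> /26 (62 usable): 192.168.105.0/26
Allocation: 192.168.104.0/24 (177 hosts, 254 usable); 192.168.105.0/26 (38 hosts, 62 usable)


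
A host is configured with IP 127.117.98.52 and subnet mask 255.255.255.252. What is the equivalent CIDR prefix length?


Binary: 11111111.11111111.11111111.11111100
Count leading 1s
Prefix: /30


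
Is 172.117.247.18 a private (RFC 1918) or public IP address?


RFC 1918 private ranges:
  10.0.0.0/8 (10.0.0.0 - 10.255.255.255)
  172.16.0.0/12 (172.16.0.0 - 172.31.255.255)
  192.168.0.0/16 (192.168.0.0 - 192.168.255.255)
Public (not in any RFC 1918 range)


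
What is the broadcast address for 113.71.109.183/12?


Network: 113.64.0.0/12
Host bits = 20
Set all host bits to 1:
Broadcast: 113.79.255.255


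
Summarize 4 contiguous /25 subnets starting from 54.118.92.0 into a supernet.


Original prefix: /25
Number of subnets: 4 = 2^2
New prefix = 25 - 2 = 23
Supernet: 54.118.92.0/23


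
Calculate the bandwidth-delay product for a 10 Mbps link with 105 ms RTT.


BDP = bandwidth * RTT
= 10 Mbps * 105 ms
= 10 * 1e6 * 105 / 1000 bits
= 1050000 bits
= 131250 bytes
= 128.1738 KB
BDP = 1050000 bits (131250 bytes)


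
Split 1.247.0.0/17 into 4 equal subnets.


New prefix = 17 + 2 = 19
Each subnet has 8192 addresses
  1.247.0.0/19
  1.247.32.0/19
  1.247.64.0/19
  1.247.96.0/19
Subnets: 1.247.0.0/19, 1.247.32.0/19, 1.247.64.0/19, 1.247.96.0/19


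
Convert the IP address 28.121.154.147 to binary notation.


28 = 00011100
121 = 01111001
154 = 10011010
147 = 10010011
Binary: 00011100.01111001.10011010.10010011


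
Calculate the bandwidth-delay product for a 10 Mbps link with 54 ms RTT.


BDP = bandwidth * RTT
= 10 Mbps * 54 ms
= 10 * 1e6 * 54 / 1000 bits
= 540000 bits
= 67500 bytes
= 65.918 KB
BDP = 540000 bits (67500 bytes)


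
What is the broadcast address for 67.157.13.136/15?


Network: 67.156.0.0/15
Host bits = 17
Set all host bits to 1:
Broadcast: 67.157.255.255


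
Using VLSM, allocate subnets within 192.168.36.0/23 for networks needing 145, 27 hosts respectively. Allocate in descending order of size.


145 hosts -> /24 (254 usable): 192.168.36.0/24
27 hosts -> /27 (30 usable): 192.168.37.0/27
Allocation: 192.168.36.0/24 (145 hosts, 254 usable); 192.168.37.0/27 (27 hosts, 30 usable)


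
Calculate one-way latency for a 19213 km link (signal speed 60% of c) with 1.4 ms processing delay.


Speed = 0.6 * 3e5 km/s = 180000 km/s
Propagation delay = 19213 / 180000 = 0.1067 s = 106.7389 ms
Processing delay = 1.4 ms
Total one-way latency = 108.1389 ms


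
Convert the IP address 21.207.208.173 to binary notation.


21 = 00010101
207 = 11001111
208 = 11010000
173 = 10101101
Binary: 00010101.11001111.11010000.10101101


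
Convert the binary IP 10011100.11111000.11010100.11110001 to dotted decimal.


10011100 = 156
11111000 = 248
11010100 = 212
11110001 = 241
IP: 156.248.212.241


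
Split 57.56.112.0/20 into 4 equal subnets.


New prefix = 20 + 2 = 22
Each subnet has 1024 addresses
  57.56.112.0/22
  57.56.116.0/22
  57.56.120.0/22
  57.56.124.0/22
Subnets: 57.56.112.0/22, 57.56.116.0/22, 57.56.120.0/22, 57.56.124.0/22


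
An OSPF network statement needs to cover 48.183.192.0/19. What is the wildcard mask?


Subnet mask: 255.255.224.0
Wildcard = 255.255.255.255 - subnet mask
255 - 255 = 0
255 - 255 = 0
255 - 224 = 31
255 - 0 = 255
Wildcard: 0.0.31.255


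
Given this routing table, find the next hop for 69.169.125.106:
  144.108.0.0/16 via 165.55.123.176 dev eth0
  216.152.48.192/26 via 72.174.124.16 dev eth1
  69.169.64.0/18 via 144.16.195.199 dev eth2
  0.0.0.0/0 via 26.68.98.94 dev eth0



Longest prefix match for 69.169.125.106:
  /16 144.108.0.0: no
  /26 216.152.48.192: no
  /18 69.169.64.0: MATCH
  /0 0.0.0.0: MATCH
Selected: next-hop 144.16.195.199 via eth2 (matched /18)


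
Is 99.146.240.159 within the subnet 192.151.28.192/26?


Subnet network: 192.151.28.192
Test IP AND mask: 99.146.240.128
No, 99.146.240.159 is not in 192.151.28.192/26


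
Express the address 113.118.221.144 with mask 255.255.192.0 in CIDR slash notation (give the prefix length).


Binary: 11111111.11111111.11000000.00000000
Count leading 1s
Prefix: /18


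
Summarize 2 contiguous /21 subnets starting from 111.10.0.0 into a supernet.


Original prefix: /21
Number of subnets: 2 = 2^1
New prefix = 21 - 1 = 20
Supernet: 111.10.0.0/20


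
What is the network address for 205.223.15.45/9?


IP:   11001101.11011111.00001111.00101101
Mask: 11111111.10000000.00000000.00000000
AND operation:
Net:  11001101.10000000.00000000.00000000
Network: 205.128.0.0/9


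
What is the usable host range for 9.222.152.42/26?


Network: 9.222.152.0
Broadcast: 9.222.152.63
First usable = network + 1
Last usable = broadcast - 1
Range: 9.222.152.1 to 9.222.152.62


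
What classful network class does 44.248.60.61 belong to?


First octet: 44
Binary: 00101100
0xxxxxxx -> Class A (1-126)
Class A, default mask 255.0.0.0 (/8)


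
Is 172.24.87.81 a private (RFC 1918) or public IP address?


RFC 1918 private ranges:
  10.0.0.0/8 (10.0.0.0 - 10.255.255.255)
  172.16.0.0/12 (172.16.0.0 - 172.31.255.255)
  192.168.0.0/16 (192.168.0.0 - 192.168.255.255)
Private (in 172.16.0.0/12)


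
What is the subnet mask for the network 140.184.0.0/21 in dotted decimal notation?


/21 means 21 network bits, 11 host bits
Binary: 11111111111111111111100000000000
Mask: 255.255.248.0


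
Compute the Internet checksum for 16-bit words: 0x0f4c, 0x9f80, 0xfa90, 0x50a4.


Sum all words (with carry folding):
+ 0x0f4c = 0x0f4c
+ 0x9f80 = 0xaecc
+ 0xfa90 = 0xa95d
+ 0x50a4 = 0xfa01
One's complement: ~0xfa01
Checksum = 0x05fe


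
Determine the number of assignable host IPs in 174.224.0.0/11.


Host bits = 32 - 11 = 21
Total addresses = 2^21 = 2097152
Usable = total - 2 (network and broadcast)
Usable hosts: 2097150


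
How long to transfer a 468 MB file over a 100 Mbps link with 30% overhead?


Effective throughput = 100 * (1 - 30/100) = 70 Mbps
File size in Mb = 468 * 8 = 3744 Mb
Time = 3744 / 70
Time = 53.4857 seconds


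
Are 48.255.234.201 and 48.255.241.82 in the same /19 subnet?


Mask: 255.255.224.0
48.255.234.201 AND mask = 48.255.224.0
48.255.241.82 AND mask = 48.255.224.0
Yes, same subnet (48.255.224.0)


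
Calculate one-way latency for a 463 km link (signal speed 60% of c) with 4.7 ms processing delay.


Speed = 0.6 * 3e5 km/s = 180000 km/s
Propagation delay = 463 / 180000 = 0.0026 s = 2.5722 ms
Processing delay = 4.7 ms
Total one-way latency = 7.2722 ms


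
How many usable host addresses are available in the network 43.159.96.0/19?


Host bits = 32 - 19 = 13
Total addresses = 2^13 = 8192
Usable = total - 2 (network and broadcast)
Usable hosts: 8190


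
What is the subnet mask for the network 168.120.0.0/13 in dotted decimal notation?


/13 means 13 network bits, 19 host bits
Binary: 11111111111110000000000000000000
Mask: 255.248.0.0


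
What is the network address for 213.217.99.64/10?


IP:   11010101.11011001.01100011.01000000
Mask: 11111111.11000000.00000000.00000000
AND operation:
Net:  11010101.11000000.00000000.00000000
Network: 213.192.0.0/10


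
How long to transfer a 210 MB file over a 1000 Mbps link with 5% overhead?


Effective throughput = 1000 * (1 - 5/100) = 950 Mbps
File size in Mb = 210 * 8 = 1680 Mb
Time = 1680 / 950
Time = 1.7684 seconds


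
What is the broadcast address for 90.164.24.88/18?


Network: 90.164.0.0/18
Host bits = 14
Set all host bits to 1:
Broadcast: 90.164.63.255


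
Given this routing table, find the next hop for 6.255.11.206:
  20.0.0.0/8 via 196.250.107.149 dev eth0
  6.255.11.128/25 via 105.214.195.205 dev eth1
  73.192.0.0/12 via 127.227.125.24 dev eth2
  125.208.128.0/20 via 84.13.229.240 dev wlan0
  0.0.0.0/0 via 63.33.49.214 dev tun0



Longest prefix match for 6.255.11.206:
  /8 20.0.0.0: no
  /25 6.255.11.128: MATCH
  /12 73.192.0.0: no
  /20 125.208.128.0: no
  /0 0.0.0.0: MATCH
Selected: next-hop 105.214.195.205 via eth1 (matched /25)


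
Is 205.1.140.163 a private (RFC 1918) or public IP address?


RFC 1918 private ranges:
  10.0.0.0/8 (10.0.0.0 - 10.255.255.255)
  172.16.0.0/12 (172.16.0.0 - 172.31.255.255)
  192.168.0.0/16 (192.168.0.0 - 192.168.255.255)
Public (not in any RFC 1918 range)


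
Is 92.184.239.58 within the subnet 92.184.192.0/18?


Subnet network: 92.184.192.0
Test IP AND mask: 92.184.192.0
Yes, 92.184.239.58 is in 92.184.192.0/18


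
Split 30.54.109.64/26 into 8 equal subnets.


New prefix = 26 + 3 = 29
Each subnet has 8 addresses
  30.54.109.64/29
  30.54.109.72/29
  30.54.109.80/29
  30.54.109.88/29
  30.54.109.96/29
  30.54.109.104/29
  30.54.109.112/29
  30.54.109.120/29
Subnets: 30.54.109.64/29, 30.54.109.72/29, 30.54.109.80/29, 30.54.109.88/29, 30.54.109.96/29, 30.54.109.104/29, 30.54.109.112/29, 30.54.109.120/29


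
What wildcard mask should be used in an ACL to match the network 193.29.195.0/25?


Subnet mask: 255.255.255.128
Wildcard = 255.255.255.255 - subnet mask
255 - 255 = 0
255 - 255 = 0
255 - 255 = 0
255 - 128 = 127
Wildcard: 0.0.0.127


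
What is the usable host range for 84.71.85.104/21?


Network: 84.71.80.0
Broadcast: 84.71.87.255
First usable = network + 1
Last usable = broadcast - 1
Range: 84.71.80.1 to 84.71.87.254


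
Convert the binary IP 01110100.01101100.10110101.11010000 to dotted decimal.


01110100 = 116
01101100 = 108
10110101 = 181
11010000 = 208
IP: 116.108.181.208


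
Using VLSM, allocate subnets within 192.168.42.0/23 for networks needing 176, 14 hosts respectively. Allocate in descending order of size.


176 hosts -> /24 (254 usable): 192.168.42.0/24
14 hosts -> /28 (14 usable): 192.168.43.0/28
Allocation: 192.168.42.0/24 (176 hosts, 254 usable); 192.168.43.0/28 (14 hosts, 14 usable)


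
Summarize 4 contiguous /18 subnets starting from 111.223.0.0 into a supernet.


Original prefix: /18
Number of subnets: 4 = 2^2
New prefix = 18 - 2 = 16
Supernet: 111.223.0.0/16


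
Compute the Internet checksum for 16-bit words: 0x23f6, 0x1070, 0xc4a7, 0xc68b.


Sum all words (with carry folding):
+ 0x23f6 = 0x23f6
+ 0x1070 = 0x3466
+ 0xc4a7 = 0xf90d
+ 0xc68b = 0xbf99
One's complement: ~0xbf99
Checksum = 0x4066


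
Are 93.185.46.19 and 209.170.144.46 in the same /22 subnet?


Mask: 255.255.252.0
93.185.46.19 AND mask = 93.185.44.0
209.170.144.46 AND mask = 209.170.144.0
No, different subnets (93.185.44.0 vs 209.170.144.0)


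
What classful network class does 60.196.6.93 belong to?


First octet: 60
Binary: 00111100
0xxxxxxx -> Class A (1-126)
Class A, default mask 255.0.0.0 (/8)


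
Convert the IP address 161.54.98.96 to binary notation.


161 = 10100001
54 = 00110110
98 = 01100010
96 = 01100000
Binary: 10100001.00110110.01100010.01100000


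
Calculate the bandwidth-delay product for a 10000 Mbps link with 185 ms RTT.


BDP = bandwidth * RTT
= 10000 Mbps * 185 ms
= 10000 * 1e6 * 185 / 1000 bits
= 1850000000 bits
= 231250000 bytes
= 225830.0781 KB
BDP = 1850000000 bits (231250000 bytes)


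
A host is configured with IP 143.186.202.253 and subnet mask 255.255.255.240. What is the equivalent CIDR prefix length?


Binary: 11111111.11111111.11111111.11110000
Count leading 1s
Prefix: /28


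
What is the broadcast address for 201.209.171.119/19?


Network: 201.209.160.0/19
Host bits = 13
Set all host bits to 1:
Broadcast: 201.209.191.255


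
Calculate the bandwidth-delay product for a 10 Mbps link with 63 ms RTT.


BDP = bandwidth * RTT
= 10 Mbps * 63 ms
= 10 * 1e6 * 63 / 1000 bits
= 630000 bits
= 78750 bytes
= 76.9043 KB
BDP = 630000 bits (78750 bytes)


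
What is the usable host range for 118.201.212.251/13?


Network: 118.200.0.0
Broadcast: 118.207.255.255
First usable = network + 1
Last usable = broadcast - 1
Range: 118.200.0.1 to 118.207.255.254


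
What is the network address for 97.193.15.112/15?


IP:   01100001.11000001.00001111.01110000
Mask: 11111111.11111110.00000000.00000000
AND operation:
Net:  01100001.11000000.00000000.00000000
Network: 97.192.0.0/15


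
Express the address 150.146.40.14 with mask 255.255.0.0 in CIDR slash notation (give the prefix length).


Binary: 11111111.11111111.00000000.00000000
Count leading 1s
Prefix: /16


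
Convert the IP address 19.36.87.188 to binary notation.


19 = 00010011
36 = 00100100
87 = 01010111
188 = 10111100
Binary: 00010011.00100100.01010111.10111100


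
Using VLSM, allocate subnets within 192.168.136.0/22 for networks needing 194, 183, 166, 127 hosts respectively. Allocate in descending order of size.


194 hosts -> /24 (254 usable): 192.168.136.0/24
183 hosts -> /24 (254 usable): 192.168.137.0/24
166 hosts -> /24 (254 usable): 192.168.138.0/24
127 hosts -> /24 (254 usable): 192.168.139.0/24
Allocation: 192.168.136.0/24 (194 hosts, 254 usable); 192.168.137.0/24 (183 hosts, 254 usable); 192.168.138.0/24 (166 hosts, 254 usable); 192.168.139.0/24 (127 hosts, 254 usable)


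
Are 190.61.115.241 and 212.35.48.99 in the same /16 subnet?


Mask: 255.255.0.0
190.61.115.241 AND mask = 190.61.0.0
212.35.48.99 AND mask = 212.35.0.0
No, different subnets (190.61.0.0 vs 212.35.0.0)


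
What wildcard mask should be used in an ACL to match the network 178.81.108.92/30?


Subnet mask: 255.255.255.252
Wildcard = 255.255.255.255 - subnet mask
255 - 255 = 0
255 - 255 = 0
255 - 255 = 0
255 - 252 = 3
Wildcard: 0.0.0.3


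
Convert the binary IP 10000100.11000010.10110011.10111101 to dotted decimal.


10000100 = 132
11000010 = 194
10110011 = 179
10111101 = 189
IP: 132.194.179.189


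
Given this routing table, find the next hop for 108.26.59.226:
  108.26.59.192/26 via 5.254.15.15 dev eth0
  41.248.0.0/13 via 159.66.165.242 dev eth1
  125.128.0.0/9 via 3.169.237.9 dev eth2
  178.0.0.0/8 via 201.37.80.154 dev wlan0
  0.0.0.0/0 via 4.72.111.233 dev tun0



Longest prefix match for 108.26.59.226:
  /26 108.26.59.192: MATCH
  /13 41.248.0.0: no
  /9 125.128.0.0: no
  /8 178.0.0.0: no
  /0 0.0.0.0: MATCH
Selected: next-hop 5.254.15.15 via eth0 (matched /26)


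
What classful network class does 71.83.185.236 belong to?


First octet: 71
Binary: 01000111
0xxxxxxx -> Class A (1-126)
Class A, default mask 255.0.0.0 (/8)


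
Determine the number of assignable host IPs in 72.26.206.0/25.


Host bits = 32 - 25 = 7
Total addresses = 2^7 = 128
Usable = total - 2 (network and broadcast)
Usable hosts: 126


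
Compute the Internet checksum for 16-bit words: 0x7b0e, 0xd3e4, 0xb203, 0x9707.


Sum all words (with carry folding):
+ 0x7b0e = 0x7b0e
+ 0xd3e4 = 0x4ef3
+ 0xb203 = 0x00f7
+ 0x9707 = 0x97fe
One's complement: ~0x97fe
Checksum = 0x6801


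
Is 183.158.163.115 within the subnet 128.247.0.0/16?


Subnet network: 128.247.0.0
Test IP AND mask: 183.158.0.0
No, 183.158.163.115 is not in 128.247.0.0/16


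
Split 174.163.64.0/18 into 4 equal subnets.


New prefix = 18 + 2 = 20
Each subnet has 4096 addresses
  174.163.64.0/20
  174.163.80.0/20
  174.163.96.0/20
  174.163.112.0/20
Subnets: 174.163.64.0/20, 174.163.80.0/20, 174.163.96.0/20, 174.163.112.0/20


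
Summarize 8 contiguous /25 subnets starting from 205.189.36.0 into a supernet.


Original prefix: /25
Number of subnets: 8 = 2^3
New prefix = 25 - 3 = 22
Supernet: 205.189.36.0/22


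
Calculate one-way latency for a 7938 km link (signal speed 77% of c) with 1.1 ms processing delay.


Speed = 0.77 * 3e5 km/s = 231000 km/s
Propagation delay = 7938 / 231000 = 0.0344 s = 34.3636 ms
Processing delay = 1.1 ms
Total one-way latency = 35.4636 ms


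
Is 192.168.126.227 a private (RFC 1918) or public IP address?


RFC 1918 private ranges:
  10.0.0.0/8 (10.0.0.0 - 10.255.255.255)
  172.16.0.0/12 (172.16.0.0 - 172.31.255.255)
  192.168.0.0/16 (192.168.0.0 - 192.168.255.255)
Private (in 192.168.0.0/16)


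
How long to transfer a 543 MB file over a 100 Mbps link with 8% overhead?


Effective throughput = 100 * (1 - 8/100) = 92 Mbps
File size in Mb = 543 * 8 = 4344 Mb
Time = 4344 / 92
Time = 47.2174 seconds


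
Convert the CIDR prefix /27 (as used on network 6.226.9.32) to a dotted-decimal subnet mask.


/27 means 27 network bits, 5 host bits
Binary: 11111111111111111111111111100000
Mask: 255.255.255.224


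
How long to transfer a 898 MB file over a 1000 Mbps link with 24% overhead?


Effective throughput = 1000 * (1 - 24/100) = 760 Mbps
File size in Mb = 898 * 8 = 7184 Mb
Time = 7184 / 760
Time = 9.4526 seconds


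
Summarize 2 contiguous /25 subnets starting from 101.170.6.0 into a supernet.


Original prefix: /25
Number of subnets: 2 = 2^1
New prefix = 25 - 1 = 24
Supernet: 101.170.6.0/24


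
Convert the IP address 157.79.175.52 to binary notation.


157 = 10011101
79 = 01001111
175 = 10101111
52 = 00110100
Binary: 10011101.01001111.10101111.00110100


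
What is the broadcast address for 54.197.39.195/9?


Network: 54.128.0.0/9
Host bits = 23
Set all host bits to 1:
Broadcast: 54.255.255.255


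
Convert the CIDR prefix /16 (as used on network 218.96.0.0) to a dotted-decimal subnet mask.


/16 means 16 network bits, 16 host bits
Binary: 11111111111111110000000000000000
Mask: 255.255.0.0


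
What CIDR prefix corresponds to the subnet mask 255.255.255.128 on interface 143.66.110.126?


Binary: 11111111.11111111.11111111.10000000
Count leading 1s
Prefix: /25


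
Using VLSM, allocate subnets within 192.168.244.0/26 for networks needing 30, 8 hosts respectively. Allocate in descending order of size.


30 hosts -> /27 (30 usable): 192.168.244.0/27
8 hosts -> /28 (14 usable): 192.168.244.32/28
Allocation: 192.168.244.0/27 (30 hosts, 30 usable); 192.168.244.32/28 (8 hosts, 14 usable)


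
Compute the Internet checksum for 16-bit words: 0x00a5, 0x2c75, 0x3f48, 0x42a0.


Sum all words (with carry folding):
+ 0x00a5 = 0x00a5
+ 0x2c75 = 0x2d1a
+ 0x3f48 = 0x6c62
+ 0x42a0 = 0xaf02
One's complement: ~0xaf02
Checksum = 0x50fd


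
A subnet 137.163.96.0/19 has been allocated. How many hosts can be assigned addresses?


Host bits = 32 - 19 = 13
Total addresses = 2^13 = 8192
Usable = total - 2 (network and broadcast)
Usable hosts: 8190


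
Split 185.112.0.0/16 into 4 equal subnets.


New prefix = 16 + 2 = 18
Each subnet has 16384 addresses
  185.112.0.0/18
  185.112.64.0/18
  185.112.128.0/18
  185.112.192.0/18
Subnets: 185.112.0.0/18, 185.112.64.0/18, 185.112.128.0/18, 185.112.192.0/18


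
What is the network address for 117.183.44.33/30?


IP:   01110101.10110111.00101100.00100001
Mask: 11111111.11111111.11111111.11111100
AND operation:
Net:  01110101.10110111.00101100.00100000
Network: 117.183.44.32/30


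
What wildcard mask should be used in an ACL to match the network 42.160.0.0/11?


Subnet mask: 255.224.0.0
Wildcard = 255.255.255.255 - subnet mask
255 - 255 = 0
255 - 224 = 31
255 - 0 = 255
255 - 0 = 255
Wildcard: 0.31.255.255


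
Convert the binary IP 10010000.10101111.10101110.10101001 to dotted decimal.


10010000 = 144
10101111 = 175
10101110 = 174
10101001 = 169
IP: 144.175.174.169


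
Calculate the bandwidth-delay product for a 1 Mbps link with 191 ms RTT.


BDP = bandwidth * RTT
= 1 Mbps * 191 ms
= 1 * 1e6 * 191 / 1000 bits
= 191000 bits
= 23875 bytes
= 23.3154 KB
BDP = 191000 bits (23875 bytes)


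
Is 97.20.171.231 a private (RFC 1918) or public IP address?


RFC 1918 private ranges:
  10.0.0.0/8 (10.0.0.0 - 10.255.255.255)
  172.16.0.0/12 (172.16.0.0 - 172.31.255.255)
  192.168.0.0/16 (192.168.0.0 - 192.168.255.255)
Public (not in any RFC 1918 range)


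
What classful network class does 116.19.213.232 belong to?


First octet: 116
Binary: 01110100
0xxxxxxx -> Class A (1-126)
Class A, default mask 255.0.0.0 (/8)


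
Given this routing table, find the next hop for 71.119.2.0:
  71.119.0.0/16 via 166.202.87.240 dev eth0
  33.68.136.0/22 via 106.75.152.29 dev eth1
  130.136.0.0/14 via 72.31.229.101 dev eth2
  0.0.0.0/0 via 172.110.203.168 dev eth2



Longest prefix match for 71.119.2.0:
  /16 71.119.0.0: MATCH
  /22 33.68.136.0: no
  /14 130.136.0.0: no
  /0 0.0.0.0: MATCH
Selected: next-hop 166.202.87.240 via eth0 (matched /16)


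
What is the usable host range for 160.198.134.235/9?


Network: 160.128.0.0
Broadcast: 160.255.255.255
First usable = network + 1
Last usable = broadcast - 1
Range: 160.128.0.1 to 160.255.255.254


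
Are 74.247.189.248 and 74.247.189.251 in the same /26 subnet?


Mask: 255.255.255.192
74.247.189.248 AND mask = 74.247.189.192
74.247.189.251 AND mask = 74.247.189.192
Yes, same subnet (74.247.189.192)


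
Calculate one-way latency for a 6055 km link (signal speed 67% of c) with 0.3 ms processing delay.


Speed = 0.67 * 3e5 km/s = 201000 km/s
Propagation delay = 6055 / 201000 = 0.0301 s = 30.1244 ms
Processing delay = 0.3 ms
Total one-way latency = 30.4244 ms


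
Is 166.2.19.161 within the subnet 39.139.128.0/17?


Subnet network: 39.139.128.0
Test IP AND mask: 166.2.0.0
No, 166.2.19.161 is not in 39.139.128.0/17


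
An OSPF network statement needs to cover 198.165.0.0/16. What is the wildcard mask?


Subnet mask: 255.255.0.0
Wildcard = 255.255.255.255 - subnet mask
255 - 255 = 0
255 - 255 = 0
255 - 0 = 255
255 - 0 = 255
Wildcard: 0.0.255.255


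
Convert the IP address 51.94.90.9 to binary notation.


51 = 00110011
94 = 01011110
90 = 01011010
9 = 00001001
Binary: 00110011.01011110.01011010.00001001


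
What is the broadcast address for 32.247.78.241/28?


Network: 32.247.78.240/28
Host bits = 4
Set all host bits to 1:
Broadcast: 32.247.78.255


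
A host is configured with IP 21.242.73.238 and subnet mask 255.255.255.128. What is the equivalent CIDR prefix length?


Binary: 11111111.11111111.11111111.10000000
Count leading 1s
Prefix: /25


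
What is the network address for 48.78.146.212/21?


IP:   00110000.01001110.10010010.11010100
Mask: 11111111.11111111.11111000.00000000
AND operation:
Net:  00110000.01001110.10010000.00000000
Network: 48.78.144.0/21


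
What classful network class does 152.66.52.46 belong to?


First octet: 152
Binary: 10011000
10xxxxxx -> Class B (128-191)
Class B, default mask 255.255.0.0 (/16)


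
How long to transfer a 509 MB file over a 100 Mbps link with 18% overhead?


Effective throughput = 100 * (1 - 18/100) = 82 Mbps
File size in Mb = 509 * 8 = 4072 Mb
Time = 4072 / 82
Time = 49.6585 seconds


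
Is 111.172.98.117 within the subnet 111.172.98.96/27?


Subnet network: 111.172.98.96
Test IP AND mask: 111.172.98.96
Yes, 111.172.98.117 is in 111.172.98.96/27


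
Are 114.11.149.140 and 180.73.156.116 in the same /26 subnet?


Mask: 255.255.255.192
114.11.149.140 AND mask = 114.11.149.128
180.73.156.116 AND mask = 180.73.156.64
No, different subnets (114.11.149.128 vs 180.73.156.64)


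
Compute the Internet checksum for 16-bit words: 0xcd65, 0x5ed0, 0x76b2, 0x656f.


Sum all words (with carry folding):
+ 0xcd65 = 0xcd65
+ 0x5ed0 = 0x2c36
+ 0x76b2 = 0xa2e8
+ 0x656f = 0x0858
One's complement: ~0x0858
Checksum = 0xf7a7


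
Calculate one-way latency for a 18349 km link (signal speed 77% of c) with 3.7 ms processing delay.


Speed = 0.77 * 3e5 km/s = 231000 km/s
Propagation delay = 18349 / 231000 = 0.0794 s = 79.4329 ms
Processing delay = 3.7 ms
Total one-way latency = 83.1329 ms


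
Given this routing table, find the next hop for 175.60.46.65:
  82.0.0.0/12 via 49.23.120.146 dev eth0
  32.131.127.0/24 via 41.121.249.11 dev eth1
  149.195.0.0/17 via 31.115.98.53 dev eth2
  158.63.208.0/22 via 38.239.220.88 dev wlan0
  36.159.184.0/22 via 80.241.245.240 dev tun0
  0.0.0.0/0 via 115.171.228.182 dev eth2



Longest prefix match for 175.60.46.65:
  /12 82.0.0.0: no
  /24 32.131.127.0: no
  /17 149.195.0.0: no
  /22 158.63.208.0: no
  /22 36.159.184.0: no
  /0 0.0.0.0: MATCH
Selected: next-hop 115.171.228.182 via eth2 (matched /0)


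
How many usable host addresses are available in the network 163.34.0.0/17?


Host bits = 32 - 17 = 15
Total addresses = 2^15 = 32768
Usable = total - 2 (network and broadcast)
Usable hosts: 32766


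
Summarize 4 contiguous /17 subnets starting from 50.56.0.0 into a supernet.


Original prefix: /17
Number of subnets: 4 = 2^2
New prefix = 17 - 2 = 15
Supernet: 50.56.0.0/15


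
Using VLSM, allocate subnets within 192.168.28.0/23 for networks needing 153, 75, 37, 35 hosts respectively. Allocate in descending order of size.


153 hosts -> /24 (254 usable): 192.168.28.0/24
75 hosts -> /25 (126 usable): 192.168.29.0/25
37 hosts -> /26 (62 usable): 192.168.29.128/26
35 hosts -> /26 (62 usable): 192.168.29.192/26
Allocation: 192.168.28.0/24 (153 hosts, 254 usable); 192.168.29.0/25 (75 hosts, 126 usable); 192.168.29.128/26 (37 hosts, 62 usable); 192.168.29.192/26 (35 hosts, 62 usable)


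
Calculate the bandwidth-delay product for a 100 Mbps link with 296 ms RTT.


BDP = bandwidth * RTT
= 100 Mbps * 296 ms
= 100 * 1e6 * 296 / 1000 bits
= 29600000 bits
= 3700000 bytes
= 3613.2812 KB
BDP = 29600000 bits (3700000 bytes)


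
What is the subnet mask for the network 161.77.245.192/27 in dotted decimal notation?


/27 means 27 network bits, 5 host bits
Binary: 11111111111111111111111111100000
Mask: 255.255.255.224


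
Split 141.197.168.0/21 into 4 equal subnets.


New prefix = 21 + 2 = 23
Each subnet has 512 addresses
  141.197.168.0/23
  141.197.170.0/23
  141.197.172.0/23
  141.197.174.0/23
Subnets: 141.197.168.0/23, 141.197.170.0/23, 141.197.172.0/23, 141.197.174.0/23


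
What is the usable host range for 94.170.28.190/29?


Network: 94.170.28.184
Broadcast: 94.170.28.191
First usable = network + 1
Last usable = broadcast - 1
Range: 94.170.28.185 to 94.170.28.190


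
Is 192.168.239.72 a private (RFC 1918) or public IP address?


RFC 1918 private ranges:
  10.0.0.0/8 (10.0.0.0 - 10.255.255.255)
  172.16.0.0/12 (172.16.0.0 - 172.31.255.255)
  192.168.0.0/16 (192.168.0.0 - 192.168.255.255)
Private (in 192.168.0.0/16)


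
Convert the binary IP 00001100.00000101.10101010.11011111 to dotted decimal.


00001100 = 12
00000101 = 5
10101010 = 170
11011111 = 223
IP: 12.5.170.223


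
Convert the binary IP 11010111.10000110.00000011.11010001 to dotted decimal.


11010111 = 215
10000110 = 134
00000011 = 3
11010001 = 209
IP: 215.134.3.209


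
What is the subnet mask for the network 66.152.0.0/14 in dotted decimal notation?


/14 means 14 network bits, 18 host bits
Binary: 11111111111111000000000000000000
Mask: 255.252.0.0


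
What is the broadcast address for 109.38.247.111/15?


Network: 109.38.0.0/15
Host bits = 17
Set all host bits to 1:
Broadcast: 109.39.255.255


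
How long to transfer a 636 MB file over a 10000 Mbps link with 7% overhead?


Effective throughput = 10000 * (1 - 7/100) = 9300 Mbps
File size in Mb = 636 * 8 = 5088 Mb
Time = 5088 / 9300
Time = 0.5471 seconds


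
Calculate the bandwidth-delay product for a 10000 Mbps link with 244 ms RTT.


BDP = bandwidth * RTT
= 10000 Mbps * 244 ms
= 10000 * 1e6 * 244 / 1000 bits
= 2440000000 bits
= 305000000 bytes
= 297851.5625 KB
BDP = 2440000000 bits (305000000 bytes)


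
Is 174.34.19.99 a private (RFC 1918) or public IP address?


RFC 1918 private ranges:
  10.0.0.0/8 (10.0.0.0 - 10.255.255.255)
  172.16.0.0/12 (172.16.0.0 - 172.31.255.255)
  192.168.0.0/16 (192.168.0.0 - 192.168.255.255)
Public (not in any RFC 1918 range)


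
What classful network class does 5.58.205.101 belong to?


First octet: 5
Binary: 00000101
0xxxxxxx -> Class A (1-126)
Class A, default mask 255.0.0.0 (/8)


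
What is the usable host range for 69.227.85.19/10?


Network: 69.192.0.0
Broadcast: 69.255.255.255
First usable = network + 1
Last usable = broadcast - 1
Range: 69.192.0.1 to 69.255.255.254


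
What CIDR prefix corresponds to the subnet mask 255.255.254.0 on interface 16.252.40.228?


Binary: 11111111.11111111.11111110.00000000
Count leading 1s
Prefix: /23


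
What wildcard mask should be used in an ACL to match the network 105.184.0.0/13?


Subnet mask: 255.248.0.0
Wildcard = 255.255.255.255 - subnet mask
255 - 255 = 0
255 - 248 = 7
255 - 0 = 255
255 - 0 = 255
Wildcard: 0.7.255.255


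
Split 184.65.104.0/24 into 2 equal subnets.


New prefix = 24 + 1 = 25
Each subnet has 128 addresses
  184.65.104.0/25
  184.65.104.128/25
Subnets: 184.65.104.0/25, 184.65.104.128/25


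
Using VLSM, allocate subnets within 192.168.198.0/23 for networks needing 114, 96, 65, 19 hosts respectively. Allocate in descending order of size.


114 hosts -> /25 (126 usable): 192.168.198.0/25
96 hosts -> /25 (126 usable): 192.168.198.128/25
65 hosts -> /25 (126 usable): 192.168.199.0/25
19 hosts -> /27 (30 usable): 192.168.199.128/27
Allocation: 192.168.198.0/25 (114 hosts, 126 usable); 192.168.198.128/25 (96 hosts, 126 usable); 192.168.199.0/25 (65 hosts, 126 usable); 192.168.199.128/27 (19 hosts, 30 usable)


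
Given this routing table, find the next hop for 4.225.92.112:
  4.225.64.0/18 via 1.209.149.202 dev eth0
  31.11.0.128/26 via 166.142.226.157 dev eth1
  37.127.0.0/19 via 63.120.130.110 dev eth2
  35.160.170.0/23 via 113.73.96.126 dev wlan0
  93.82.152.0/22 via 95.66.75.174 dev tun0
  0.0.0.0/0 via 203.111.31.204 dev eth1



Longest prefix match for 4.225.92.112:
  /18 4.225.64.0: MATCH
  /26 31.11.0.128: no
  /19 37.127.0.0: no
  /23 35.160.170.0: no
  /22 93.82.152.0: no
  /0 0.0.0.0: MATCH
Selected: next-hop 1.209.149.202 via eth0 (matched /18)


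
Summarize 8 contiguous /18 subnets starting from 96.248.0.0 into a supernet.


Original prefix: /18
Number of subnets: 8 = 2^3
New prefix = 18 - 3 = 15
Supernet: 96.248.0.0/15


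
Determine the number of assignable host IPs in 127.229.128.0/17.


Host bits = 32 - 17 = 15
Total addresses = 2^15 = 32768
Usable = total - 2 (network and broadcast)
Usable hosts: 32766


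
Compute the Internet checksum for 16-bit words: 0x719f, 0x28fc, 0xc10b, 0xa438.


Sum all words (with carry folding):
+ 0x719f = 0x719f
+ 0x28fc = 0x9a9b
+ 0xc10b = 0x5ba7
+ 0xa438 = 0xffdf
One's complement: ~0xffdf
Checksum = 0x0020


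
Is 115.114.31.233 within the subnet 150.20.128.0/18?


Subnet network: 150.20.128.0
Test IP AND mask: 115.114.0.0
No, 115.114.31.233 is not in 150.20.128.0/18


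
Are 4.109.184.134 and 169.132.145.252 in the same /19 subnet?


Mask: 255.255.224.0
4.109.184.134 AND mask = 4.109.160.0
169.132.145.252 AND mask = 169.132.128.0
No, different subnets (4.109.160.0 vs 169.132.128.0)


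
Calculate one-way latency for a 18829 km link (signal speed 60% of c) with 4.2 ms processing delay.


Speed = 0.6 * 3e5 km/s = 180000 km/s
Propagation delay = 18829 / 180000 = 0.1046 s = 104.6056 ms
Processing delay = 4.2 ms
Total one-way latency = 108.8056 ms


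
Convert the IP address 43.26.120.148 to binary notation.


43 = 00101011
26 = 00011010
120 = 01111000
148 = 10010100
Binary: 00101011.00011010.01111000.10010100


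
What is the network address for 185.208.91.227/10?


IP:   10111001.11010000.01011011.11100011
Mask: 11111111.11000000.00000000.00000000
AND operation:
Net:  10111001.11000000.00000000.00000000
Network: 185.192.0.0/10


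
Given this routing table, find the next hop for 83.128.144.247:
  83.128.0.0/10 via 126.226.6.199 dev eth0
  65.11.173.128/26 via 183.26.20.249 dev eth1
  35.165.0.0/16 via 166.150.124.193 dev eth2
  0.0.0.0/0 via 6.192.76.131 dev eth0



Longest prefix match for 83.128.144.247:
  /10 83.128.0.0: MATCH
  /26 65.11.173.128: no
  /16 35.165.0.0: no
  /0 0.0.0.0: MATCH
Selected: next-hop 126.226.6.199 via eth0 (matched /10)


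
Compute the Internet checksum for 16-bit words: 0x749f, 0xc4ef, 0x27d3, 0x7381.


Sum all words (with carry folding):
+ 0x749f = 0x749f
+ 0xc4ef = 0x398f
+ 0x27d3 = 0x6162
+ 0x7381 = 0xd4e3
One's complement: ~0xd4e3
Checksum = 0x2b1c


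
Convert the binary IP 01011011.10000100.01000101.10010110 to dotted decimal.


01011011 = 91
10000100 = 132
01000101 = 69
10010110 = 150
IP: 91.132.69.150


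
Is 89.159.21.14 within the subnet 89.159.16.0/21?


Subnet network: 89.159.16.0
Test IP AND mask: 89.159.16.0
Yes, 89.159.21.14 is in 89.159.16.0/21


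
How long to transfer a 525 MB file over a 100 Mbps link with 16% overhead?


Effective throughput = 100 * (1 - 16/100) = 84 Mbps
File size in Mb = 525 * 8 = 4200 Mb
Time = 4200 / 84
Time = 50 seconds


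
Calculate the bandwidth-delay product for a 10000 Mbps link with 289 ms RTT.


BDP = bandwidth * RTT
= 10000 Mbps * 289 ms
= 10000 * 1e6 * 289 / 1000 bits
= 2890000000 bits
= 361250000 bytes
= 352783.2031 KB
BDP = 2890000000 bits (361250000 bytes)


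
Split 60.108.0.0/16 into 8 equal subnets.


New prefix = 16 + 3 = 19
Each subnet has 8192 addresses
  60.108.0.0/19
  60.108.32.0/19
  60.108.64.0/19
  60.108.96.0/19
  60.108.128.0/19
  60.108.160.0/19
  60.108.192.0/19
  60.108.224.0/19
Subnets: 60.108.0.0/19, 60.108.32.0/19, 60.108.64.0/19, 60.108.96.0/19, 60.108.128.0/19, 60.108.160.0/19, 60.108.192.0/19, 60.108.224.0/19
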